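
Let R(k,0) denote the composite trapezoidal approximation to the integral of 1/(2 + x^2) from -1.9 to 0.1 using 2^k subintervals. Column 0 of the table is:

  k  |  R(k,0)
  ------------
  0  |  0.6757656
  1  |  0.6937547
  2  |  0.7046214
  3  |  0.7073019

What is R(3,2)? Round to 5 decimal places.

0.70819

Richardson extrapolation on the trapezoidal column (denominator 4−1=3):
R(2,1) = (4·0.7046214 − 0.6937547) / 3 = 0.7082436
R(3,1) = 0.7073019 + (0.7073019 − 0.7046214)/3 = 0.7081954
R(3,2) = (16·0.7081954 − 0.7082436) / 15 = 0.7081922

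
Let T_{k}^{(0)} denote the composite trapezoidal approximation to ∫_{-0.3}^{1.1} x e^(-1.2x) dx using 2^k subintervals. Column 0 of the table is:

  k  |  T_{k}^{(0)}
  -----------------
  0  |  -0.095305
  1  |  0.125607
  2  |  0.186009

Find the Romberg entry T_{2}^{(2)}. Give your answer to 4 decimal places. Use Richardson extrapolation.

0.2066

Richardson extrapolation on the trapezoidal column (denominator 4−1=3):
T_{1}^{(1)} = (4·0.125607 − (-0.095305)) / 3 = 0.199244
T_{2}^{(1)} = 0.186009 + (0.186009 − 0.125607)/3 = 0.206143
T_{2}^{(2)} = 0.206143 + (0.206143 − 0.199244)/15 = 0.206603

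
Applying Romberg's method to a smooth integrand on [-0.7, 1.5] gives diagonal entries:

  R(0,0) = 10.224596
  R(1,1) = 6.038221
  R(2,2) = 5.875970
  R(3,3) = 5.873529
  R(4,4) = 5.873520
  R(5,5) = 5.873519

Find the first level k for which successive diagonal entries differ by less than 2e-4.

|R(1,1) − R(0,0)| = 4.186375 ≥ 2e-4
|R(2,2) − R(1,1)| = 0.162251 ≥ 2e-4
|R(3,3) − R(2,2)| = 0.002441 ≥ 2e-4
|R(4,4) − R(3,3)| = 0.000009 < 2e-4

k = 4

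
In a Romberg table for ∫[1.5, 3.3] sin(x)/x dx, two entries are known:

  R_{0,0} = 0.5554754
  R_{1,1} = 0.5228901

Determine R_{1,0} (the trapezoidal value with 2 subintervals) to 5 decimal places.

From R_{1,1} = (4·R_{1,0} − R_{0,0})/3, solve for R_{1,0}:
4·R_{1,0} = 3·0.5228901 + 0.5554754 = 2.1241457
R_{1,0} = 0.5310364

0.53104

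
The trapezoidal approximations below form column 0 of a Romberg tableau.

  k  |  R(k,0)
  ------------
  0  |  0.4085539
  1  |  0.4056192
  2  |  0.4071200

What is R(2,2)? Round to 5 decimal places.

0.40782

Richardson extrapolation on the trapezoidal column (denominator 4−1=3):
R(1,1) = (4·0.4056192 − 0.4085539) / 3 = 0.4046410
R(2,1) = 0.4071200 + (0.4071200 − 0.4056192)/3 = 0.4076203
R(2,2) = (16·0.4076203 − 0.4046410) / 15 = 0.4078189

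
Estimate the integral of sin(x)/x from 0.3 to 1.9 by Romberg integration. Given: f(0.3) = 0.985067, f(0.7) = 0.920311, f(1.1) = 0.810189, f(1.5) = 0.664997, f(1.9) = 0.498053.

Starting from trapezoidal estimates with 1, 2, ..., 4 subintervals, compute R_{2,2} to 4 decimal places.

R_{0,0} (trapezoid, 1 panel, h=1.6000): 1.186496
R_{1,0} (trapezoid, 2 panels, h=0.8000): 1.241399
R_{2,0} (trapezoid, 4 panels, h=0.4000): 1.254823
R_{1,1} = 1.241399 + (1.241399 − 1.186496)/3 = 1.259700
R_{2,1} = 1.254823 + (1.254823 − 1.241399)/3 = 1.259298
R_{2,2} = 1.259298 + (1.259298 − 1.259700)/15 = 1.259271

1.2593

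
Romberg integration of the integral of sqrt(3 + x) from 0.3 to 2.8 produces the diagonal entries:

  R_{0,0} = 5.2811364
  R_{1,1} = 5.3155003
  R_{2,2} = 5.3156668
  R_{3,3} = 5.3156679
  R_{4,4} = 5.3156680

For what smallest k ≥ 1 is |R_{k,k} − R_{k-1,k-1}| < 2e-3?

k = 2

|R_{1,1} − R_{0,0}| = 0.0343639 ≥ 2e-3
|R_{2,2} − R_{1,1}| = 0.0001665 < 2e-3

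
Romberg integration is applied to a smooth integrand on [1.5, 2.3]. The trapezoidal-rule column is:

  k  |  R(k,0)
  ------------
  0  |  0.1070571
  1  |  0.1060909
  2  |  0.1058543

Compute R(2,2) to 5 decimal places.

0.10578

R(1,1) = (4·0.1060909 − 0.1070571) / 3 = 0.1057688
R(2,1) = 0.1058543 + (0.1058543 − 0.1060909)/3 = 0.1057754
R(2,2) = 0.1057754 + (0.1057754 − 0.1057688)/15 = 0.1057758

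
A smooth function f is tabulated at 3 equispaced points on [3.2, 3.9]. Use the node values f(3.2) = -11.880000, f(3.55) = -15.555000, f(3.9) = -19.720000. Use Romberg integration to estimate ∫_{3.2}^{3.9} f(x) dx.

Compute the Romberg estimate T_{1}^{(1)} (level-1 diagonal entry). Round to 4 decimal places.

T_{0}^{(0)} (trapezoid, 1 panel, h=0.7000): -11.060000
T_{1}^{(0)} (trapezoid, 2 panels, h=0.3500): -10.974250
T_{1}^{(1)} = -10.974250 + (-10.974250 − (-11.060000))/3 = -10.945667

-10.9457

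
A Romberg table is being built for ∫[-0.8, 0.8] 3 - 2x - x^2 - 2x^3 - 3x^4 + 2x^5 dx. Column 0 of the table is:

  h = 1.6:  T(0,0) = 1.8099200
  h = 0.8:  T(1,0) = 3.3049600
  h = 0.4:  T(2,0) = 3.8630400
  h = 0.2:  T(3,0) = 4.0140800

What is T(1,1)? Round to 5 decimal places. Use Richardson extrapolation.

T(1,1) = (4·3.3049600 − 1.8099200) / 3 = 3.8033067

3.80331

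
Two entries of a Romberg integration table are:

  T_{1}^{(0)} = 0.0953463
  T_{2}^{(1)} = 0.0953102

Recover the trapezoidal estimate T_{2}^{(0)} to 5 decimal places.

0.09532

From T_{2}^{(1)} = (4·T_{2}^{(0)} − T_{1}^{(0)})/3, solve for T_{2}^{(0)}:
4·T_{2}^{(0)} = 3·0.0953102 + 0.0953463 = 0.3812769
T_{2}^{(0)} = 0.0953192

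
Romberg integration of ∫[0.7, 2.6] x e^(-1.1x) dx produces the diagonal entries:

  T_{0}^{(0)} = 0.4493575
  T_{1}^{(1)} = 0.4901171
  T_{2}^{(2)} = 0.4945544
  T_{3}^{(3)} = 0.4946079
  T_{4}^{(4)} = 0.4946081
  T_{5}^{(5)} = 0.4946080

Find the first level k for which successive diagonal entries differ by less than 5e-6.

k = 4

|T_{1}^{(1)} − T_{0}^{(0)}| = 0.0407596 ≥ 5e-6
|T_{2}^{(2)} − T_{1}^{(1)}| = 0.0044373 ≥ 5e-6
|T_{3}^{(3)} − T_{2}^{(2)}| = 0.0000535 ≥ 5e-6
|T_{4}^{(4)} − T_{3}^{(3)}| = 0.0000002 < 5e-6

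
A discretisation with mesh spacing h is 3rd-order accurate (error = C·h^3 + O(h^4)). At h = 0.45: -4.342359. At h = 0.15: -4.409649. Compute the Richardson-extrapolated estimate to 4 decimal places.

-4.4122

The leading error scales as h^3; refining by a factor of 3 reduces it by 3^3 = 27.
Extrapolated value = (27·A(h/3) − A(h)) / (27 − 1)
= (27·(-4.409649) − (-4.342359)) / 26
= -114.718164 / 26 = -4.412237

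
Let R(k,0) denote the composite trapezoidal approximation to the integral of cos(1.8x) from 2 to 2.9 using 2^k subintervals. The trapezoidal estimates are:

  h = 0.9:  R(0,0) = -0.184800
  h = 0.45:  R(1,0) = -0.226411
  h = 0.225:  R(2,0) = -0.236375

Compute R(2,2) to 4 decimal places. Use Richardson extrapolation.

Richardson extrapolation on the trapezoidal column (denominator 4−1=3):
R(1,1) = (4·(-0.226411) − (-0.184800)) / 3 = -0.240281
R(2,1) = -0.236375 + (-0.236375 − (-0.226411))/3 = -0.239696
R(2,2) = -0.239696 + (-0.239696 − (-0.240281))/15 = -0.239657

-0.2397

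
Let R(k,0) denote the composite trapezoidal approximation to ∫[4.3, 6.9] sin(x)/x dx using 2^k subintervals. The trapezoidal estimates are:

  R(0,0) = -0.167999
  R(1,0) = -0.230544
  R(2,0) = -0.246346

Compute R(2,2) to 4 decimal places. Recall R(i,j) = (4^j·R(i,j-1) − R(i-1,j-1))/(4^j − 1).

-0.2516

R(1,1) = -0.230544 + (-0.230544 − (-0.167999))/3 = -0.251392
R(2,1) = (4·(-0.246346) − (-0.230544)) / 3 = -0.251613
R(2,2) = (16·(-0.251613) − (-0.251392)) / 15 = -0.251628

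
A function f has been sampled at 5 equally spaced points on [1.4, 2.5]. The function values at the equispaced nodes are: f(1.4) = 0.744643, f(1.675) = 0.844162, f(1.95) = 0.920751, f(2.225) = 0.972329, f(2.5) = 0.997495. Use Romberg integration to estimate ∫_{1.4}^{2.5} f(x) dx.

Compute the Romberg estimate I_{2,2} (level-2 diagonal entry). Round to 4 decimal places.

0.9945

I_{0,0} (trapezoid, 1 panel, h=1.1000): 0.958176
I_{1,0} (trapezoid, 2 panels, h=0.5500): 0.985501
I_{2,0} (trapezoid, 4 panels, h=0.2750): 0.992286
I_{1,1} = 0.985501 + (0.985501 − 0.958176)/3 = 0.994609
I_{2,1} = 0.992286 + (0.992286 − 0.985501)/3 = 0.994548
I_{2,2} = 0.994548 + (0.994548 − 0.994609)/15 = 0.994544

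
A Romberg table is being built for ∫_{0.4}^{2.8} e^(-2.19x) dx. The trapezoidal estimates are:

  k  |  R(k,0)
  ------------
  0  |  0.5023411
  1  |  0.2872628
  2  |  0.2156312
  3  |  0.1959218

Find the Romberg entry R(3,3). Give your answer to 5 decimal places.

Richardson extrapolation on the trapezoidal column (denominator 4−1=3):
R(1,1) = (4·0.2872628 − 0.5023411) / 3 = 0.2155700
R(2,1) = (4·0.2156312 − 0.2872628) / 3 = 0.1917540
R(3,1) = 0.1959218 + (0.1959218 − 0.2156312)/3 = 0.1893520
R(2,2) = 0.1917540 + (0.1917540 − 0.2155700)/15 = 0.1901663
R(3,2) = (16·0.1893520 − 0.1917540) / 15 = 0.1891919
R(3,3) = 0.1891919 + (0.1891919 − 0.1901663)/63 = 0.1891764
(Column j=1 coincides with Simpson's rule on the same nodes.)

0.18918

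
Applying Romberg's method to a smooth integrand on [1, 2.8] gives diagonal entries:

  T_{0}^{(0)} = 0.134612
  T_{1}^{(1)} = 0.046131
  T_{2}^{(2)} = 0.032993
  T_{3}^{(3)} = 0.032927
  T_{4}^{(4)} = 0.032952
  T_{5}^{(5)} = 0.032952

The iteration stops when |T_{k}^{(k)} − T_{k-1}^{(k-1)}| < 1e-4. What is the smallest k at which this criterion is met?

|T_{1}^{(1)} − T_{0}^{(0)}| = 0.088481 ≥ 1e-4
|T_{2}^{(2)} − T_{1}^{(1)}| = 0.013138 ≥ 1e-4
|T_{3}^{(3)} − T_{2}^{(2)}| = 0.000066 < 1e-4

k = 3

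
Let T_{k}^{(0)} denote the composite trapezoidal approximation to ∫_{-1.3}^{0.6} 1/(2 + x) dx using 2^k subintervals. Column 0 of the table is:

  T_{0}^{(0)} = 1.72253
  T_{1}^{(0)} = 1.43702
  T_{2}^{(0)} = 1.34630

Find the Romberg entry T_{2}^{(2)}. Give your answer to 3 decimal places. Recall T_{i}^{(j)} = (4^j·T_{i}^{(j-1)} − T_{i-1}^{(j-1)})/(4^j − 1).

1.314

Richardson extrapolation on the trapezoidal column (denominator 4−1=3):
T_{1}^{(1)} = (4·1.43702 − 1.72253) / 3 = 1.34185
T_{2}^{(1)} = (4·1.34630 − 1.43702) / 3 = 1.31606
T_{2}^{(2)} = (16·1.31606 − 1.34185) / 15 = 1.31434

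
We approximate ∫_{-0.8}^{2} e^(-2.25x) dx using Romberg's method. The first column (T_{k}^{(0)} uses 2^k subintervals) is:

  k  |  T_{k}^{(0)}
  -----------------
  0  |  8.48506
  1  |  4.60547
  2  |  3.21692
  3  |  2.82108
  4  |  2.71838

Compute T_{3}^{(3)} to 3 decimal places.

T_{1}^{(1)} = 4.60547 + (4.60547 − 8.48506)/3 = 3.31227
T_{2}^{(1)} = (4·3.21692 − 4.60547) / 3 = 2.75407
T_{3}^{(1)} = 2.82108 + (2.82108 − 3.21692)/3 = 2.68913
T_{2}^{(2)} = 2.75407 + (2.75407 − 3.31227)/15 = 2.71686
T_{3}^{(2)} = 2.68913 + (2.68913 − 2.75407)/15 = 2.68480
T_{3}^{(3)} = (64·2.68480 − 2.71686) / 63 = 2.68429

2.684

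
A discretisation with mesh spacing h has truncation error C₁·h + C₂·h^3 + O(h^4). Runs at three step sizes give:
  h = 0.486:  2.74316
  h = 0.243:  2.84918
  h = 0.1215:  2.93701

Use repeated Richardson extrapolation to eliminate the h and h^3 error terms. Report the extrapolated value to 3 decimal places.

First eliminate the h term (factor 2^1 = 2):
  B₁ = (2·2.84918 − 2.74316)/1 = 2.95520
  B₂ = (2·2.93701 − 2.84918)/1 = 3.02484
Then eliminate the h^3 term (factor 2^3 = 8):
  (8·3.02484 − 2.95520)/7 = 3.03479

3.035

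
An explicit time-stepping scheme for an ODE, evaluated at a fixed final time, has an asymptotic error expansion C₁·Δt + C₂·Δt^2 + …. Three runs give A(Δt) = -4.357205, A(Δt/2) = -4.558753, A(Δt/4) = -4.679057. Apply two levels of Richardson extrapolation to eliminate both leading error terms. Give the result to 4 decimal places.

-4.8124

First eliminate the Δt term (factor 2^1 = 2):
  B₁ = (2·(-4.558753) − (-4.357205))/1 = -4.760301
  B₂ = (2·(-4.679057) − (-4.558753))/1 = -4.799361
Then eliminate the Δt^2 term (factor 2^2 = 4):
  (4·(-4.799361) − (-4.760301))/3 = -4.812381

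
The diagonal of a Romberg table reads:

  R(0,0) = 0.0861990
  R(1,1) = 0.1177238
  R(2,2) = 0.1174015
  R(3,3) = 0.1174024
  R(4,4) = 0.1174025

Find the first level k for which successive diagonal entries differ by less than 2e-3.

k = 2

|R(1,1) − R(0,0)| = 0.0315248 ≥ 2e-3
|R(2,2) − R(1,1)| = 0.0003223 < 2e-3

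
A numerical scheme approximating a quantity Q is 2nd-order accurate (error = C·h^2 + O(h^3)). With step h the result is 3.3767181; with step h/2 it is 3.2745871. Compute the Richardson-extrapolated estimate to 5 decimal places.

3.24054

The leading error scales as h^2; refining by a factor of 2 reduces it by 2^2 = 4.
Extrapolated value = (4·A(h/2) − A(h)) / (4 − 1)
= (4·3.2745871 − 3.3767181) / 3
= 9.7216303 / 3 = 3.2405434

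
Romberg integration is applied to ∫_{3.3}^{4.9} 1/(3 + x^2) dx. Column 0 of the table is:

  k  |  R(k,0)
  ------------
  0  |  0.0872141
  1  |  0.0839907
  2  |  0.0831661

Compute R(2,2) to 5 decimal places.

Richardson extrapolation on the trapezoidal column (denominator 4−1=3):
R(1,1) = (4·0.0839907 − 0.0872141) / 3 = 0.0829162
R(2,1) = 0.0831661 + (0.0831661 − 0.0839907)/3 = 0.0828912
R(2,2) = 0.0828912 + (0.0828912 − 0.0829162)/15 = 0.0828895
(Column j=1 coincides with Simpson's rule on the same nodes.)

0.08289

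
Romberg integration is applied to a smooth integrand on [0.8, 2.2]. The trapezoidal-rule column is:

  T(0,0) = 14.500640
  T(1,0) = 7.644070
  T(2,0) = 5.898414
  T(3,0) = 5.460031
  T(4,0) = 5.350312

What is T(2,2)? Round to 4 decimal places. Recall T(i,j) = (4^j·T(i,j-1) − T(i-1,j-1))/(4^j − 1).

Richardson extrapolation on the trapezoidal column (denominator 4−1=3):
T(1,1) = (4·7.644070 − 14.500640) / 3 = 5.358547
T(2,1) = (4·5.898414 − 7.644070) / 3 = 5.316529
T(2,2) = 5.316529 + (5.316529 − 5.358547)/15 = 5.313728

5.3137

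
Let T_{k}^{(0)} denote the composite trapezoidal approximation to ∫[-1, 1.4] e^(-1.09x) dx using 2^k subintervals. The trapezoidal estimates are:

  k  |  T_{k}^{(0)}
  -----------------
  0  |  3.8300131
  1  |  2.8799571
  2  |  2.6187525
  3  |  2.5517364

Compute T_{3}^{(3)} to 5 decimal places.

2.52924

Richardson extrapolation on the trapezoidal column (denominator 4−1=3):
T_{1}^{(1)} = (4·2.8799571 − 3.8300131) / 3 = 2.5632718
T_{2}^{(1)} = (4·2.6187525 − 2.8799571) / 3 = 2.5316843
T_{3}^{(1)} = (4·2.5517364 − 2.6187525) / 3 = 2.5293977
T_{2}^{(2)} = 2.5316843 + (2.5316843 − 2.5632718)/15 = 2.5295785
T_{3}^{(2)} = 2.5293977 + (2.5293977 − 2.5316843)/15 = 2.5292453
T_{3}^{(3)} = 2.5292453 + (2.5292453 − 2.5295785)/63 = 2.5292400
(Column j=1 coincides with Simpson's rule on the same nodes.)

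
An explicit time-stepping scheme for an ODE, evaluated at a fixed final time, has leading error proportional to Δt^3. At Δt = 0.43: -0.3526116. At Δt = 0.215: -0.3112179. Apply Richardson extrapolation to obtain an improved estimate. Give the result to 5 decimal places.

-0.30530

The leading error scales as Δt^3; refining by a factor of 2 reduces it by 2^3 = 8.
Extrapolated value = (8·A(Δt/2) − A(Δt)) / (8 − 1)
= (8·(-0.3112179) − (-0.3526116)) / 7
= -2.1371316 / 7 = -0.3053045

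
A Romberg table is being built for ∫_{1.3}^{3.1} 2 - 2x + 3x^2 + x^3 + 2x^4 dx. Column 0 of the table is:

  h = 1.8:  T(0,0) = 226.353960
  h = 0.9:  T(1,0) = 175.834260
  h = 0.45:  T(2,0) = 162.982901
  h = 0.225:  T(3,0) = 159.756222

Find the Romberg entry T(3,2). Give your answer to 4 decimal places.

T(2,1) = (4·162.982901 − 175.834260) / 3 = 158.699115
T(3,1) = 159.756222 + (159.756222 − 162.982901)/3 = 158.680662
T(3,2) = 158.680662 + (158.680662 − 158.699115)/15 = 158.679432

158.6794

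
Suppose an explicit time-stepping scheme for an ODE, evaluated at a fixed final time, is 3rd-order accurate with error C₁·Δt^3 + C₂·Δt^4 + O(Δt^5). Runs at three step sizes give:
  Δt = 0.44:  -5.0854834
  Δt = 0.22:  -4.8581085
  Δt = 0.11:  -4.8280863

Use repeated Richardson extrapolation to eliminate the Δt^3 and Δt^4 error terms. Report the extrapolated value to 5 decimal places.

-4.82368

First eliminate the Δt^3 term (factor 2^3 = 8):
  B₁ = (8·(-4.8581085) − (-5.0854834))/7 = -4.8256264
  B₂ = (8·(-4.8280863) − (-4.8581085))/7 = -4.8237974
Then eliminate the Δt^4 term (factor 2^4 = 16):
  (16·(-4.8237974) − (-4.8256264))/15 = -4.8236755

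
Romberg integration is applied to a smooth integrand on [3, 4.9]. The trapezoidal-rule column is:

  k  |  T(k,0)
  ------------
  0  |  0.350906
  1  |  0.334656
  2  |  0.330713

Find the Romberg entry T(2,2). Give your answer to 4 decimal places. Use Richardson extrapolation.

0.3294

Richardson extrapolation on the trapezoidal column (denominator 4−1=3):
T(1,1) = (4·0.334656 − 0.350906) / 3 = 0.329239
T(2,1) = 0.330713 + (0.330713 − 0.334656)/3 = 0.329399
T(2,2) = 0.329399 + (0.329399 − 0.329239)/15 = 0.329410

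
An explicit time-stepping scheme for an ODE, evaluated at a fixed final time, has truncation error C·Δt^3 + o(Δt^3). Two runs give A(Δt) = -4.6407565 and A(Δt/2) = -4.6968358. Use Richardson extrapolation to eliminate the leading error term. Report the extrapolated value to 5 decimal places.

The leading error scales as Δt^3; refining by a factor of 2 reduces it by 2^3 = 8.
Extrapolated value = (8·A(Δt/2) − A(Δt)) / (8 − 1)
= (8·(-4.6968358) − (-4.6407565)) / 7
= -32.9339299 / 7 = -4.7048471

-4.70485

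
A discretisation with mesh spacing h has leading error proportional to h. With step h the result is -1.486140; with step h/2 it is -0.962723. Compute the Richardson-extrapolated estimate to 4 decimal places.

-0.4393

The leading error scales as h; refining by a factor of 2 reduces it by 2^1 = 2.
Extrapolated value = (2·A(h/2) − A(h)) / (2 − 1)
= (2·(-0.962723) − (-1.486140)) / 1
= -0.439306 / 1 = -0.439306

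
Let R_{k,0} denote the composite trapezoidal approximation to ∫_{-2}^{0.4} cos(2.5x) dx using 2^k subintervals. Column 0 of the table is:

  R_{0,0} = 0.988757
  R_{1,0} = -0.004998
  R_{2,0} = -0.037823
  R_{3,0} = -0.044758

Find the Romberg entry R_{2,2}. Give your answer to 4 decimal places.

R_{1,1} = -0.004998 + (-0.004998 − 0.988757)/3 = -0.336250
R_{2,1} = (4·(-0.037823) − (-0.004998)) / 3 = -0.048765
R_{2,2} = -0.048765 + (-0.048765 − (-0.336250))/15 = -0.029599

-0.0296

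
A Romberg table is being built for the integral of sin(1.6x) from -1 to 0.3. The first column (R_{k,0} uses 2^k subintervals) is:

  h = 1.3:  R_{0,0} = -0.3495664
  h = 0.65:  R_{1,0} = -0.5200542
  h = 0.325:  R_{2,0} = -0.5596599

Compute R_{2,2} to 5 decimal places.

R_{1,1} = (4·(-0.5200542) − (-0.3495664)) / 3 = -0.5768835
R_{2,1} = -0.5596599 + (-0.5596599 − (-0.5200542))/3 = -0.5728618
R_{2,2} = (16·(-0.5728618) − (-0.5768835)) / 15 = -0.5725937

-0.57259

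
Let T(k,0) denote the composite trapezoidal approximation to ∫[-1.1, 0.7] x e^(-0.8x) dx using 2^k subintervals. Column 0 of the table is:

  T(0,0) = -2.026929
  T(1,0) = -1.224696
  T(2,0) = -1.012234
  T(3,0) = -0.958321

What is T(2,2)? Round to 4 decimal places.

-0.9404

T(1,1) = -1.224696 + (-1.224696 − (-2.026929))/3 = -0.957285
T(2,1) = (4·(-1.012234) − (-1.224696)) / 3 = -0.941413
T(2,2) = -0.941413 + (-0.941413 − (-0.957285))/15 = -0.940355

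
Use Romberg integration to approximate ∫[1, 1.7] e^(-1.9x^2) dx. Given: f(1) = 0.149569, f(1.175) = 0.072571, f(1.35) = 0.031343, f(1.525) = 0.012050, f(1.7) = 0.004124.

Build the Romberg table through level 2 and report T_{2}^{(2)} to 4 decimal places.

0.0324

T_{0}^{(0)} (trapezoid, 1 panel, h=0.7000): 0.053793
T_{1}^{(0)} (trapezoid, 2 panels, h=0.3500): 0.037866
T_{2}^{(0)} (trapezoid, 4 panels, h=0.1750): 0.033742
T_{1}^{(1)} = 0.037866 + (0.037866 − 0.053793)/3 = 0.032557
T_{2}^{(1)} = 0.033742 + (0.033742 − 0.037866)/3 = 0.032367
T_{2}^{(2)} = 0.032367 + (0.032367 − 0.032557)/15 = 0.032354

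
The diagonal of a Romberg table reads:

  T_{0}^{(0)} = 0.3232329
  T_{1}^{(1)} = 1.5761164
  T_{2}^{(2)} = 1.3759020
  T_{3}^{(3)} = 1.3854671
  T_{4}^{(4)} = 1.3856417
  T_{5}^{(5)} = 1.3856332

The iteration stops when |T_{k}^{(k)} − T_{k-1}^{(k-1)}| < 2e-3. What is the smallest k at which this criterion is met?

|T_{1}^{(1)} − T_{0}^{(0)}| = 1.2528835 ≥ 2e-3
|T_{2}^{(2)} − T_{1}^{(1)}| = 0.2002144 ≥ 2e-3
|T_{3}^{(3)} − T_{2}^{(2)}| = 0.0095651 ≥ 2e-3
|T_{4}^{(4)} − T_{3}^{(3)}| = 0.0001746 < 2e-3

k = 4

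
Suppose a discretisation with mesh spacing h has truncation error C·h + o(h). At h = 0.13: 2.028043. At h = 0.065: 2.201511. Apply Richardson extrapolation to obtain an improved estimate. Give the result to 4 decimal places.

2.3750

The leading error scales as h; refining by a factor of 2 reduces it by 2^1 = 2.
Extrapolated value = (2·A(h/2) − A(h)) / (2 − 1)
= (2·2.201511 − 2.028043) / 1
= 2.374979 / 1 = 2.374979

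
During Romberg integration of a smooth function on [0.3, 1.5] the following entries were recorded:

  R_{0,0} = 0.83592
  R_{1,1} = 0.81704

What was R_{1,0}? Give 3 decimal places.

From R_{1,1} = (4·R_{1,0} − R_{0,0})/3, solve for R_{1,0}:
4·R_{1,0} = 3·0.81704 + 0.83592 = 3.28704
R_{1,0} = 0.82176

0.822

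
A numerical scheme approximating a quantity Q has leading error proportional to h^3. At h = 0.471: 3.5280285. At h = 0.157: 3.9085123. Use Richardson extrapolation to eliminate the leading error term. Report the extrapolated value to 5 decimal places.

3.92315

The leading error scales as h^3; refining by a factor of 3 reduces it by 3^3 = 27.
Extrapolated value = (27·A(h/3) − A(h)) / (27 − 1)
= (27·3.9085123 − 3.5280285) / 26
= 102.0018036 / 26 = 3.9231463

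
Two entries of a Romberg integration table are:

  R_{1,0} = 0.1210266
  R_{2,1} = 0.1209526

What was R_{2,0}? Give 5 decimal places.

0.12097

From R_{2,1} = (4·R_{2,0} − R_{1,0})/3, solve for R_{2,0}:
4·R_{2,0} = 3·0.1209526 + 0.1210266 = 0.4838844
R_{2,0} = 0.1209711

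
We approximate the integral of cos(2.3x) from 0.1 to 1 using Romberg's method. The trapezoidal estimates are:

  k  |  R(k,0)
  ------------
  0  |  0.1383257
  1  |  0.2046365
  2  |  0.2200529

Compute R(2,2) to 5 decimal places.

Richardson extrapolation on the trapezoidal column (denominator 4−1=3):
R(1,1) = (4·0.2046365 − 0.1383257) / 3 = 0.2267401
R(2,1) = (4·0.2200529 − 0.2046365) / 3 = 0.2251917
R(2,2) = (16·0.2251917 − 0.2267401) / 15 = 0.2250885

0.22509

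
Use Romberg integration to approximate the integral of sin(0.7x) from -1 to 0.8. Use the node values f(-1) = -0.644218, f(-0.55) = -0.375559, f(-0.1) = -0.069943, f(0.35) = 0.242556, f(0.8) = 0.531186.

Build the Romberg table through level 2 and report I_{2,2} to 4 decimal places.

-0.1177

I_{0,0} (trapezoid, 1 panel, h=1.8000): -0.101729
I_{1,0} (trapezoid, 2 panels, h=0.9000): -0.113813
I_{2,0} (trapezoid, 4 panels, h=0.4500): -0.116758
I_{1,1} = -0.113813 + (-0.113813 − (-0.101729))/3 = -0.117841
I_{2,1} = -0.116758 + (-0.116758 − (-0.113813))/3 = -0.117740
I_{2,2} = -0.117740 + (-0.117740 − (-0.117841))/15 = -0.117733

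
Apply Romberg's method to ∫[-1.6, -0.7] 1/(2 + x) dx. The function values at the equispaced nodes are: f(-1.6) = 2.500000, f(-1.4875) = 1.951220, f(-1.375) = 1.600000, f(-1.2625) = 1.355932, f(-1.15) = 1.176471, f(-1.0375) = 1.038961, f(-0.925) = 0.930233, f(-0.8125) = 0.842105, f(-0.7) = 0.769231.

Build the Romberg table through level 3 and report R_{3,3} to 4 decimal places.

R_{0,0} (trapezoid, 1 panel, h=0.9000): 1.471154
R_{1,0} (trapezoid, 2 panels, h=0.4500): 1.264989
R_{2,0} (trapezoid, 4 panels, h=0.2250): 1.201797
R_{3,0} (trapezoid, 8 panels, h=0.1125): 1.184573
R_{1,1} = 1.264989 + (1.264989 − 1.471154)/3 = 1.196267
R_{2,1} = 1.201797 + (1.201797 − 1.264989)/3 = 1.180733
R_{3,1} = 1.184573 + (1.184573 − 1.201797)/3 = 1.178832
R_{2,2} = 1.180733 + (1.180733 − 1.196267)/15 = 1.179697
R_{3,2} = 1.178832 + (1.178832 − 1.180733)/15 = 1.178705
R_{3,3} = 1.178705 + (1.178705 − 1.179697)/63 = 1.178689

1.1787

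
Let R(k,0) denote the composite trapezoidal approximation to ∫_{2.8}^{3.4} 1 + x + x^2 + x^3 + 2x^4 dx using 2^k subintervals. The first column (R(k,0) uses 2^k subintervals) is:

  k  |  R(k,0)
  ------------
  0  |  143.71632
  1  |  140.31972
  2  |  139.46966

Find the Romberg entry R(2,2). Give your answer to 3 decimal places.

Richardson extrapolation on the trapezoidal column (denominator 4−1=3):
R(1,1) = (4·140.31972 − 143.71632) / 3 = 139.18752
R(2,1) = 139.46966 + (139.46966 − 140.31972)/3 = 139.18631
R(2,2) = (16·139.18631 − 139.18752) / 15 = 139.18623

139.186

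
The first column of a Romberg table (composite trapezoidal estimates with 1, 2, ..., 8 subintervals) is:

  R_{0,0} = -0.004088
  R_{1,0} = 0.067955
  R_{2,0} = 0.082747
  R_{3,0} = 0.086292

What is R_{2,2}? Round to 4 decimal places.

Richardson extrapolation on the trapezoidal column (denominator 4−1=3):
R_{1,1} = 0.067955 + (0.067955 − (-0.004088))/3 = 0.091969
R_{2,1} = 0.082747 + (0.082747 − 0.067955)/3 = 0.087678
R_{2,2} = 0.087678 + (0.087678 − 0.091969)/15 = 0.087392
(Column j=1 coincides with Simpson's rule on the same nodes.)

0.0874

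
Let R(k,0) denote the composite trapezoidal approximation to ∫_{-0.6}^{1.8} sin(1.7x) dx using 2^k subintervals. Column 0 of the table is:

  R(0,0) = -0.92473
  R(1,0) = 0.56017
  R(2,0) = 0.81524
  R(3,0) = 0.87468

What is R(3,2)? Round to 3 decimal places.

R(2,1) = 0.81524 + (0.81524 − 0.56017)/3 = 0.90026
R(3,1) = (4·0.87468 − 0.81524) / 3 = 0.89449
R(3,2) = (16·0.89449 − 0.90026) / 15 = 0.89411
(Column j=1 coincides with Simpson's rule on the same nodes.)

0.894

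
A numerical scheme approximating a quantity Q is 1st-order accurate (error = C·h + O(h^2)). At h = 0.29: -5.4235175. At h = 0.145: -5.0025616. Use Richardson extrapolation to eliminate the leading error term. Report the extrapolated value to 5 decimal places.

The leading error scales as h; refining by a factor of 2 reduces it by 2^1 = 2.
Extrapolated value = (2·A(h/2) − A(h)) / (2 − 1)
= (2·(-5.0025616) − (-5.4235175)) / 1
= -4.5816057 / 1 = -4.5816057

-4.58161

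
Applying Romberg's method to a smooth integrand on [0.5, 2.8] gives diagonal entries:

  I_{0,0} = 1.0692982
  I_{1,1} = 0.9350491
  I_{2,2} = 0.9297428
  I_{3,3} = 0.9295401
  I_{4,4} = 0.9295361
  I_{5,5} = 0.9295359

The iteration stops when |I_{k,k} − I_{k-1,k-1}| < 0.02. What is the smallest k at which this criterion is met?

k = 2

|I_{1,1} − I_{0,0}| = 0.1342491 ≥ 0.02
|I_{2,2} − I_{1,1}| = 0.0053063 < 0.02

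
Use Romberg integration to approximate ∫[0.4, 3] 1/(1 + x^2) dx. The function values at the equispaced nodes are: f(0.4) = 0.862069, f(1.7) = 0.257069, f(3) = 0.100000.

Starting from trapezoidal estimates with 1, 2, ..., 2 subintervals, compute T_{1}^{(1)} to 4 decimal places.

T_{0}^{(0)} (trapezoid, 1 panel, h=2.6000): 1.250690
T_{1}^{(0)} (trapezoid, 2 panels, h=1.3000): 0.959535
T_{1}^{(1)} = 0.959535 + (0.959535 − 1.250690)/3 = 0.862483

0.8625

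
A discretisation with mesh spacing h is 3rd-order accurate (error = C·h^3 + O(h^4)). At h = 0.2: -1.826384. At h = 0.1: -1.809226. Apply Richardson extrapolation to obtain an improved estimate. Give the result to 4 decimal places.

Extrapolated value = (8·A(h/2) − A(h)) / (8 − 1)
= (8·(-1.809226) − (-1.826384)) / 7
= -12.647424 / 7 = -1.806775

-1.8068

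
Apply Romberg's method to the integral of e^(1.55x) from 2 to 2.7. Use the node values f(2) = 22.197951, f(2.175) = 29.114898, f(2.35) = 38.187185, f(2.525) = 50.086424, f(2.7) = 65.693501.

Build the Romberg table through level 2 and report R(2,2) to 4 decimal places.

R(0,0) (trapezoid, 1 panel, h=0.7000): 30.762008
R(1,0) (trapezoid, 2 panels, h=0.3500): 28.746519
R(2,0) (trapezoid, 4 panels, h=0.1750): 28.233491
R(1,1) = 28.746519 + (28.746519 − 30.762008)/3 = 28.074689
R(2,1) = 28.233491 + (28.233491 − 28.746519)/3 = 28.062482
R(2,2) = 28.062482 + (28.062482 − 28.074689)/15 = 28.061668

28.0617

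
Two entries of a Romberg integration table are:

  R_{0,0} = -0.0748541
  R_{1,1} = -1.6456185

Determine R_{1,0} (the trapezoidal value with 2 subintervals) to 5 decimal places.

-1.25293

From R_{1,1} = (4·R_{1,0} − R_{0,0})/3, solve for R_{1,0}:
4·R_{1,0} = 3·(-1.6456185) + (-0.0748541) = -5.0117096
R_{1,0} = -1.2529274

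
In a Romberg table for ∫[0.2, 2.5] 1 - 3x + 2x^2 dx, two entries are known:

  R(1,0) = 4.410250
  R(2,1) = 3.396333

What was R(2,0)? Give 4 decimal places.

From R(2,1) = (4·R(2,0) − R(1,0))/3, solve for R(2,0):
4·R(2,0) = 3·3.396333 + 4.410250 = 14.599249
R(2,0) = 3.649812

3.6498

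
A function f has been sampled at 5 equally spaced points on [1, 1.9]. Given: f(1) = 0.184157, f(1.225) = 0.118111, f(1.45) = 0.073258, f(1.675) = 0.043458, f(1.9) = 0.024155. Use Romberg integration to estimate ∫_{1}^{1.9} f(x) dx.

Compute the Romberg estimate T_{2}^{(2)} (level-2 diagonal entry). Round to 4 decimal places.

T_{0}^{(0)} (trapezoid, 1 panel, h=0.9000): 0.093740
T_{1}^{(0)} (trapezoid, 2 panels, h=0.4500): 0.079836
T_{2}^{(0)} (trapezoid, 4 panels, h=0.2250): 0.076271
T_{1}^{(1)} = 0.079836 + (0.079836 − 0.093740)/3 = 0.075201
T_{2}^{(1)} = 0.076271 + (0.076271 − 0.079836)/3 = 0.075083
T_{2}^{(2)} = 0.075083 + (0.075083 − 0.075201)/15 = 0.075075

0.0751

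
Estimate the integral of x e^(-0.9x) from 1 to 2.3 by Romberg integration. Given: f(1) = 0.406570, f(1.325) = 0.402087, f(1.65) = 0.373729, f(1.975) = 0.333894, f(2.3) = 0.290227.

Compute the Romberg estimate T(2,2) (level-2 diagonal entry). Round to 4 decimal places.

T(0,0) (trapezoid, 1 panel, h=1.3000): 0.452918
T(1,0) (trapezoid, 2 panels, h=0.6500): 0.469383
T(2,0) (trapezoid, 4 panels, h=0.3250): 0.473885
T(1,1) = 0.469383 + (0.469383 − 0.452918)/3 = 0.474871
T(2,1) = 0.473885 + (0.473885 − 0.469383)/3 = 0.475386
T(2,2) = 0.475386 + (0.475386 − 0.474871)/15 = 0.475420

0.4754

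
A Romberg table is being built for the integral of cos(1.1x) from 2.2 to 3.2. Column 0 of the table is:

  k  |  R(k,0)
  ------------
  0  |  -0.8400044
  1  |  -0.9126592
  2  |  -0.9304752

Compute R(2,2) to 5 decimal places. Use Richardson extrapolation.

-0.93638

Richardson extrapolation on the trapezoidal column (denominator 4−1=3):
R(1,1) = (4·(-0.9126592) − (-0.8400044)) / 3 = -0.9368775
R(2,1) = -0.9304752 + (-0.9304752 − (-0.9126592))/3 = -0.9364139
R(2,2) = (16·(-0.9364139) − (-0.9368775)) / 15 = -0.9363830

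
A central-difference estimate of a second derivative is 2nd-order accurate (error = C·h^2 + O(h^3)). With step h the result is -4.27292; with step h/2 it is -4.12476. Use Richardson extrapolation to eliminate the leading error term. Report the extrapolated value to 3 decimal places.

-4.075

The leading error scales as h^2; refining by a factor of 2 reduces it by 2^2 = 4.
Extrapolated value = (4·A(h/2) − A(h)) / (4 − 1)
= (4·(-4.12476) − (-4.27292)) / 3
= -12.22612 / 3 = -4.07537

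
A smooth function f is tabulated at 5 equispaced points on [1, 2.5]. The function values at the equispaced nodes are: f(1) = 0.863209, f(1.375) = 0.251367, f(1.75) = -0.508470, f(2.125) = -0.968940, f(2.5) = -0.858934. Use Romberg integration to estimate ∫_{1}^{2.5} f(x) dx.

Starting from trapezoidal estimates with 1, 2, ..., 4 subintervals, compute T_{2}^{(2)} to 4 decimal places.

-0.4839

T_{0}^{(0)} (trapezoid, 1 panel, h=1.5000): 0.003206
T_{1}^{(0)} (trapezoid, 2 panels, h=0.7500): -0.379749
T_{2}^{(0)} (trapezoid, 4 panels, h=0.3750): -0.458965
T_{1}^{(1)} = -0.379749 + (-0.379749 − 0.003206)/3 = -0.507401
T_{2}^{(1)} = -0.458965 + (-0.458965 − (-0.379749))/3 = -0.485370
T_{2}^{(2)} = -0.485370 + (-0.485370 − (-0.507401))/15 = -0.483901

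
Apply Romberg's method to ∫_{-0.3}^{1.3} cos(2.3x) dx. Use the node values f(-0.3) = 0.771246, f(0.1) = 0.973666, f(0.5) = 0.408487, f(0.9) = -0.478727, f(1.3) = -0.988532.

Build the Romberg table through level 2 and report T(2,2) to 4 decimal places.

0.3417

T(0,0) (trapezoid, 1 panel, h=1.6000): -0.173829
T(1,0) (trapezoid, 2 panels, h=0.8000): 0.239875
T(2,0) (trapezoid, 4 panels, h=0.4000): 0.317913
T(1,1) = 0.239875 + (0.239875 − (-0.173829))/3 = 0.377776
T(2,1) = 0.317913 + (0.317913 − 0.239875)/3 = 0.343926
T(2,2) = 0.343926 + (0.343926 − 0.377776)/15 = 0.341669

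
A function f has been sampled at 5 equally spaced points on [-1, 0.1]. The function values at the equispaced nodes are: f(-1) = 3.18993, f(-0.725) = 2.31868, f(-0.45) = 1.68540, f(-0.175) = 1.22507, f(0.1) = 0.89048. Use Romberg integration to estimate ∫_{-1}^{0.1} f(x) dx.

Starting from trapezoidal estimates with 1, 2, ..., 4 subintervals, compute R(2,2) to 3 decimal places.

R(0,0) (trapezoid, 1 panel, h=1.1000): 2.24423
R(1,0) (trapezoid, 2 panels, h=0.5500): 2.04908
R(2,0) (trapezoid, 4 panels, h=0.2750): 1.99907
R(1,1) = 2.04908 + (2.04908 − 2.24423)/3 = 1.98403
R(2,1) = 1.99907 + (1.99907 − 2.04908)/3 = 1.98240
R(2,2) = 1.98240 + (1.98240 − 1.98403)/15 = 1.98229

1.982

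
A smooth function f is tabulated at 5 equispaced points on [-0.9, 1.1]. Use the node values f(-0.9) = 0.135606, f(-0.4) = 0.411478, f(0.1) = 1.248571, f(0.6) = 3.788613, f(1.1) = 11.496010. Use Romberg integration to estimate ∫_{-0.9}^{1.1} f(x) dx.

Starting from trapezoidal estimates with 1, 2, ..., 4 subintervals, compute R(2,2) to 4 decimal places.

R(0,0) (trapezoid, 1 panel, h=2.0000): 11.631616
R(1,0) (trapezoid, 2 panels, h=1.0000): 7.064379
R(2,0) (trapezoid, 4 panels, h=0.5000): 5.632235
R(1,1) = 7.064379 + (7.064379 − 11.631616)/3 = 5.541967
R(2,1) = 5.632235 + (5.632235 − 7.064379)/3 = 5.154854
R(2,2) = 5.154854 + (5.154854 − 5.541967)/15 = 5.129046

5.1290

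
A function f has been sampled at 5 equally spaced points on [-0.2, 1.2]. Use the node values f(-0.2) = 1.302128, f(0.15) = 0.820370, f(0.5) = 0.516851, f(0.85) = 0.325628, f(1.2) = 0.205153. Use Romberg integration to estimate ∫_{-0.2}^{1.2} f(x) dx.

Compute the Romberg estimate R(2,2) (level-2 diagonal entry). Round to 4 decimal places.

R(0,0) (trapezoid, 1 panel, h=1.4000): 1.055097
R(1,0) (trapezoid, 2 panels, h=0.7000): 0.889344
R(2,0) (trapezoid, 4 panels, h=0.3500): 0.845771
R(1,1) = 0.889344 + (0.889344 − 1.055097)/3 = 0.834093
R(2,1) = 0.845771 + (0.845771 − 0.889344)/3 = 0.831247
R(2,2) = 0.831247 + (0.831247 − 0.834093)/15 = 0.831057

0.8311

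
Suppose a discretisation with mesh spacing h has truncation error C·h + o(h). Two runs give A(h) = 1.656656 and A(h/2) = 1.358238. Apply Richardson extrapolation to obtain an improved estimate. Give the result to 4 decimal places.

The leading error scales as h; refining by a factor of 2 reduces it by 2^1 = 2.
Extrapolated value = (2·A(h/2) − A(h)) / (2 − 1)
= (2·1.358238 − 1.656656) / 1
= 1.059820 / 1 = 1.059820

1.0598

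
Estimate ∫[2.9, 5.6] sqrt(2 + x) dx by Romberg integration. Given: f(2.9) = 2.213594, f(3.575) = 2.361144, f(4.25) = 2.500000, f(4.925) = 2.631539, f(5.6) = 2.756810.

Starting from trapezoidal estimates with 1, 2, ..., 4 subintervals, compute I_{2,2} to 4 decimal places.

I_{0,0} (trapezoid, 1 panel, h=2.7000): 6.710045
I_{1,0} (trapezoid, 2 panels, h=1.3500): 6.730023
I_{2,0} (trapezoid, 4 panels, h=0.6750): 6.735072
I_{1,1} = 6.730023 + (6.730023 − 6.710045)/3 = 6.736682
I_{2,1} = 6.735072 + (6.735072 − 6.730023)/3 = 6.736755
I_{2,2} = 6.736755 + (6.736755 − 6.736682)/15 = 6.736760

6.7368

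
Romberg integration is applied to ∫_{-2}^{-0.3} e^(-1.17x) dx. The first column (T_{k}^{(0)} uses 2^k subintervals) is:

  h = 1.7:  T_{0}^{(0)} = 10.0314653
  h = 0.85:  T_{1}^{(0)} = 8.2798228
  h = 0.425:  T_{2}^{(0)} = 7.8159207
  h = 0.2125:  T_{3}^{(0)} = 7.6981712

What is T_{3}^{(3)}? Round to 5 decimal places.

7.65876

Richardson extrapolation on the trapezoidal column (denominator 4−1=3):
T_{1}^{(1)} = 8.2798228 + (8.2798228 − 10.0314653)/3 = 7.6959420
T_{2}^{(1)} = 7.8159207 + (7.8159207 − 8.2798228)/3 = 7.6612867
T_{3}^{(1)} = 7.6981712 + (7.6981712 − 7.8159207)/3 = 7.6589214
T_{2}^{(2)} = 7.6612867 + (7.6612867 − 7.6959420)/15 = 7.6589763
T_{3}^{(2)} = 7.6589214 + (7.6589214 − 7.6612867)/15 = 7.6587637
T_{3}^{(3)} = (64·7.6587637 − 7.6589763) / 63 = 7.6587603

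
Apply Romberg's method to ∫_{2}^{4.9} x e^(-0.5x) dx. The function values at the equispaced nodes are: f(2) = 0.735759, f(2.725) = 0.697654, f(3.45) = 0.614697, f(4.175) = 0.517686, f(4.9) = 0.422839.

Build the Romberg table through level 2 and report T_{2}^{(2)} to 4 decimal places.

1.7522

T_{0}^{(0)} (trapezoid, 1 panel, h=2.9000): 1.679967
T_{1}^{(0)} (trapezoid, 2 panels, h=1.4500): 1.731294
T_{2}^{(0)} (trapezoid, 4 panels, h=0.7250): 1.746769
T_{1}^{(1)} = 1.731294 + (1.731294 − 1.679967)/3 = 1.748403
T_{2}^{(1)} = 1.746769 + (1.746769 − 1.731294)/3 = 1.751927
T_{2}^{(2)} = 1.751927 + (1.751927 − 1.748403)/15 = 1.752162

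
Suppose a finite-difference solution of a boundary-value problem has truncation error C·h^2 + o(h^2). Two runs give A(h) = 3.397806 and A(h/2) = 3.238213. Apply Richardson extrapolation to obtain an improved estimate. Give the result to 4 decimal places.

The leading error scales as h^2; refining by a factor of 2 reduces it by 2^2 = 4.
Extrapolated value = (4·A(h/2) − A(h)) / (4 − 1)
= (4·3.238213 − 3.397806) / 3
= 9.555046 / 3 = 3.185015

3.1850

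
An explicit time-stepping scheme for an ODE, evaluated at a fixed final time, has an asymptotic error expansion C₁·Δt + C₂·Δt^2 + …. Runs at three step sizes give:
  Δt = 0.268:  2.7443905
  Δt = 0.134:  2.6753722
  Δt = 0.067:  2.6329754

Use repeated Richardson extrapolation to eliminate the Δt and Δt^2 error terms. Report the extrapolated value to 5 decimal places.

First eliminate the Δt term (factor 2^1 = 2):
  B₁ = (2·2.6753722 − 2.7443905)/1 = 2.6063539
  B₂ = (2·2.6329754 − 2.6753722)/1 = 2.5905786
Then eliminate the Δt^2 term (factor 2^2 = 4):
  (4·2.5905786 − 2.6063539)/3 = 2.5853202

2.58532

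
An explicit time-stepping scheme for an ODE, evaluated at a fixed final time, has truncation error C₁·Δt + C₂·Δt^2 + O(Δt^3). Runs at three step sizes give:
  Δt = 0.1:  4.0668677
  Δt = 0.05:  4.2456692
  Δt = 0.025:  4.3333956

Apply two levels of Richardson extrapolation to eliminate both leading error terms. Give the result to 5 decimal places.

First eliminate the Δt term (factor 2^1 = 2):
  B₁ = (2·4.2456692 − 4.0668677)/1 = 4.4244707
  B₂ = (2·4.3333956 − 4.2456692)/1 = 4.4211220
Then eliminate the Δt^2 term (factor 2^2 = 4):
  (4·4.4211220 − 4.4244707)/3 = 4.4200058

4.42001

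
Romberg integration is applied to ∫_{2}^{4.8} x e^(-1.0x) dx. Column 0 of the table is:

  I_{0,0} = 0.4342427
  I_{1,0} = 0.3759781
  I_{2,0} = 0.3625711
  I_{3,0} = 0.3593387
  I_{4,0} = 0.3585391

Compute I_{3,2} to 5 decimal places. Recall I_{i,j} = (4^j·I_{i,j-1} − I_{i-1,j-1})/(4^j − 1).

I_{2,1} = 0.3625711 + (0.3625711 − 0.3759781)/3 = 0.3581021
I_{3,1} = (4·0.3593387 − 0.3625711) / 3 = 0.3582612
I_{3,2} = 0.3582612 + (0.3582612 − 0.3581021)/15 = 0.3582718

0.35827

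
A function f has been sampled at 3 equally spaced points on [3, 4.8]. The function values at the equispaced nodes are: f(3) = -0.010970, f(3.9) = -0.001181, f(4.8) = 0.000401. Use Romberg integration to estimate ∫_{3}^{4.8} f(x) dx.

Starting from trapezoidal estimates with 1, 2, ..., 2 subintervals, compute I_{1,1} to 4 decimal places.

I_{0,0} (trapezoid, 1 panel, h=1.8000): -0.009512
I_{1,0} (trapezoid, 2 panels, h=0.9000): -0.005819
I_{1,1} = -0.005819 + (-0.005819 − (-0.009512))/3 = -0.004588

-0.0046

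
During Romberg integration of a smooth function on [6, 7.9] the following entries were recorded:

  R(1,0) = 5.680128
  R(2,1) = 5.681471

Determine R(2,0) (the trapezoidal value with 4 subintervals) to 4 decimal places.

From R(2,1) = (4·R(2,0) − R(1,0))/3, solve for R(2,0):
4·R(2,0) = 3·5.681471 + 5.680128 = 22.724541
R(2,0) = 5.681135

5.6811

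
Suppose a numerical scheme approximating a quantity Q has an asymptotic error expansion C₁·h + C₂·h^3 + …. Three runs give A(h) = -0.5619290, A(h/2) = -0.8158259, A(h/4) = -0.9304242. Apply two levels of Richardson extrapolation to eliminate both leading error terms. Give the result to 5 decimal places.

First eliminate the h term (factor 2^1 = 2):
  B₁ = (2·(-0.8158259) − (-0.5619290))/1 = -1.0697228
  B₂ = (2·(-0.9304242) − (-0.8158259))/1 = -1.0450225
Then eliminate the h^3 term (factor 2^3 = 8):
  (8·(-1.0450225) − (-1.0697228))/7 = -1.0414939

-1.04149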